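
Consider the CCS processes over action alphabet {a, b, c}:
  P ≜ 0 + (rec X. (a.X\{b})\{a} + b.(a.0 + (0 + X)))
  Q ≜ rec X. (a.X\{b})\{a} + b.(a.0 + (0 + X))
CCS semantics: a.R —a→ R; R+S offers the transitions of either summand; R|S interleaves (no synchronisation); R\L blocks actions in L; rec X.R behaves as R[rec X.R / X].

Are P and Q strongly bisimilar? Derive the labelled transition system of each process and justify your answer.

bisimilar

P's transition system — 3 states:
  s0 = 0 + (rec X. (a.X\{b})\{a} + b.(a.0 + (0 + X))) ⊢ =b=> s1
  s1 = a.0 + (0 + (rec X. (a.X\{b})\{a} + b.(a.0 + (0 + X)))) ⊢ =a=> s2, =b=> s1
  s2 = 0 ⊢ ∅
Q's transition system — 3 states:
  t0 = rec X. (a.X\{b})\{a} + b.(a.0 + (0 + X)) ⊢ =b=> t1
  t1 = a.0 + (0 + (rec X. (a.X\{b})\{a} + b.(a.0 + (0 + X)))) ⊢ =a=> t2, =b=> t1
  t2 = 0 ⊢ ∅
Bisimilarity quotient blocks:
  B0 = {s0, t0}
  B1 = {s1, t1}
  B2 = {s2, t2}
s0 ∈ B0, t0 ∈ B0 → same block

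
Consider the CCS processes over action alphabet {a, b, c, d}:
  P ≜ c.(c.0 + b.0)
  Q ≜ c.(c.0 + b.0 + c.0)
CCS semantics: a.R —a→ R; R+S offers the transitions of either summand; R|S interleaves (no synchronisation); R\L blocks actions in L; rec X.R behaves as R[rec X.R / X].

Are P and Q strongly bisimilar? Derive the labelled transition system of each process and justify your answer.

P's transition system — 3 states:
  s0 = c.(c.0 + b.0) :: ··c··> s1
  s1 = c.0 + b.0 :: ··b··> s2, ··c··> s2
  s2 = 0 :: ·
Q's transition system — 3 states:
  t0 = c.(c.0 + b.0 + c.0) :: ··c··> t1
  t1 = c.0 + b.0 + c.0 :: ··b··> t2, ··c··> t2
  t2 = 0 :: ·
Bisimilarity quotient blocks:
  B0 = {s0, t0}
  B1 = {s1, t1}
  B2 = {s2, t2}
s0 ∈ B0, t0 ∈ B0 → same block

P ~ Q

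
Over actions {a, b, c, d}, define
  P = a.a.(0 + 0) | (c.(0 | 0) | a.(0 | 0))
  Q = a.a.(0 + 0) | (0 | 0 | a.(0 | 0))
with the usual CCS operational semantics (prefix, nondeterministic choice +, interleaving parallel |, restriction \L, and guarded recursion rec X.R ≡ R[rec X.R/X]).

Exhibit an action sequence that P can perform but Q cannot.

P's transition system — 12 states:
  s0 = a.a.(0 + 0) | (c.(0 | 0) | a.(0 | 0)) | -a-> s1, -a-> s2, -c-> s3
  s1 = a.(0 + 0) | (c.(0 | 0) | a.(0 | 0)) | -a-> s4, -a-> s5, -c-> s6
  s2 = a.a.(0 + 0) | (c.(0 | 0) | (0 | 0)) | -a-> s5, -c-> s7
  s3 = a.a.(0 + 0) | (0 | 0 | a.(0 | 0)) | -a-> s6, -a-> s7
  s4 = (0 + 0) | (c.(0 | 0) | a.(0 | 0)) | -a-> s8, -c-> s9
  s5 = a.(0 + 0) | (c.(0 | 0) | (0 | 0)) | -a-> s8, -c-> s10
  s6 = a.(0 + 0) | (0 | 0 | a.(0 | 0)) | -a-> s10, -a-> s9
  s7 = a.a.(0 + 0) | (0 | 0 | (0 | 0)) | -a-> s10
  s8 = (0 + 0) | (c.(0 | 0) | (0 | 0)) | -c-> s11
  s9 = (0 + 0) | (0 | 0 | a.(0 | 0)) | -a-> s11
  s10 = a.(0 + 0) | (0 | 0 | (0 | 0)) | -a-> s11
  s11 = (0 + 0) | (0 | 0 | (0 | 0)) | ∅
Q's transition system — 6 states:
  t0 = a.a.(0 + 0) | (0 | 0 | a.(0 | 0)) | -a-> t1, -a-> t2
  t1 = a.(0 + 0) | (0 | 0 | a.(0 | 0)) | -a-> t3, -a-> t4
  t2 = a.a.(0 + 0) | (0 | 0 | (0 | 0)) | -a-> t4
  t3 = (0 + 0) | (0 | 0 | a.(0 | 0)) | -a-> t5
  t4 = a.(0 + 0) | (0 | 0 | (0 | 0)) | -a-> t5
  t5 = (0 + 0) | (0 | 0 | (0 | 0)) | ∅
Trace ⟨c⟩ through P, begin at {s0}:
  after c @ step 1: {s3}
  — P admits the full trace.
Trace ⟨c⟩ through Q, begin at {t0}:
  after c @ step 1: no successor for Q

c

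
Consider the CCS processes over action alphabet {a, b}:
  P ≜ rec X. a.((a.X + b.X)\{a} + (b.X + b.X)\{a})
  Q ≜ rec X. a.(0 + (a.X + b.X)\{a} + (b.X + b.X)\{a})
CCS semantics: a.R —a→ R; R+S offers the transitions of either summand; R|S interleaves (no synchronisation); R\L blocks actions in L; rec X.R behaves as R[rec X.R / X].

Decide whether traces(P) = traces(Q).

P's transition system — 3 states:
  m0 = rec X. a.((a.X + b.X)\{a} + (b.X + b.X)\{a}) → --a--▸ m1
  m1 = (a.(rec X. a.((a.X + b.X)\{a} + (b.X + b.X)\{a})) + b.(rec X. a.((a.X + b.X)\{a} + (b.X + b.X)\{a})))\{a} + (b.(rec X. a.((a.X + b.X)\{a} + (b.X + b.X)\{a})) + b.(rec X. a.((a.X + b.X)\{a} + (b.X + b.X)\{a})))\{a} → --b--▸ m2
  m2 = (rec X. a.((a.X + b.X)\{a} + (b.X + b.X)\{a}))\{a} → stopped
Q's transition system — 3 states:
  n0 = rec X. a.(0 + (a.X + b.X)\{a} + (b.X + b.X)\{a}) → --a--▸ n1
  n1 = 0 + (a.(rec X. a.(0 + (a.X + b.X)\{a} + (b.X + b.X)\{a})) + b.(rec X. a.(0 + (a.X + b.X)\{a} + (b.X + b.X)\{a})))\{a} + (b.(rec X. a.(0 + (a.X + b.X)\{a} + (b.X + b.X)\{a})) + b.(rec X. a.(0 + (a.X + b.X)\{a} + (b.X + b.X)\{a})))\{a} → --b--▸ n2
  n2 = (rec X. a.(0 + (a.X + b.X)\{a} + (b.X + b.X)\{a}))\{a} → stopped
Bisimilarity quotient blocks:
  B0 = {m0, n0}
  B1 = {m1, n1}
  B2 = {m2, n2}
m0 ∈ B0, n0 ∈ B0 → same block
Bisimilar ⇒ trace-equivalent.

trace-equivalent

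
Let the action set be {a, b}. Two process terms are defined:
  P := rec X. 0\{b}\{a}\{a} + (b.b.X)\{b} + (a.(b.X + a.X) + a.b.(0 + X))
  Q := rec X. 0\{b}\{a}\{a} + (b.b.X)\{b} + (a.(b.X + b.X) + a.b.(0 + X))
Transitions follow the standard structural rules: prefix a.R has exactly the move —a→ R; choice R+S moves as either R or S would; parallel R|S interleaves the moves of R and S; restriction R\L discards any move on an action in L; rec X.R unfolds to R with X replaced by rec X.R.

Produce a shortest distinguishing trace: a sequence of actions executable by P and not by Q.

LTS(P): 4 reachable states
  m0 = rec X. 0\{b}\{a}\{a} + (b.b.X)\{b} + (a.(b.X + a.X) + a.b.(0 + X)) | =a=> m1, =a=> m2
  m1 = b.(0 + (rec X. 0\{b}\{a}\{a} + (b.b.X)\{b} + (a.(b.X + a.X) + a.b.(0 + X)))) | =b=> m3
  m2 = b.(rec X. 0\{b}\{a}\{a} + (b.b.X)\{b} + (a.(b.X + a.X) + a.b.(0 + X))) + a.(rec X. 0\{b}\{a}\{a} + (b.b.X)\{b} + (a.(b.X + a.X) + a.b.(0 + X))) | =a=> m0, =b=> m0
  m3 = 0 + (rec X. 0\{b}\{a}\{a} + (b.b.X)\{b} + (a.(b.X + a.X) + a.b.(0 + X))) | =a=> m1, =a=> m2
LTS(Q): 4 reachable states
  n0 = rec X. 0\{b}\{a}\{a} + (b.b.X)\{b} + (a.(b.X + b.X) + a.b.(0 + X)) | =a=> n1, =a=> n2
  n1 = b.(0 + (rec X. 0\{b}\{a}\{a} + (b.b.X)\{b} + (a.(b.X + b.X) + a.b.(0 + X)))) | =b=> n3
  n2 = b.(rec X. 0\{b}\{a}\{a} + (b.b.X)\{b} + (a.(b.X + b.X) + a.b.(0 + X))) + b.(rec X. 0\{b}\{a}\{a} + (b.b.X)\{b} + (a.(b.X + b.X) + a.b.(0 + X))) | =b=> n0
  n3 = 0 + (rec X. 0\{b}\{a}\{a} + (b.b.X)\{b} + (a.(b.X + b.X) + a.b.(0 + X))) | =a=> n1, =a=> n2
Run σ = ⟨aa⟩ on P: start {m0}
  step 1 (a): {m1, m2}
  step 2 (a): {m0}
  ✓ P
Run σ = ⟨aa⟩ on Q: start {n0}
  step 1 (a): {n1, n2}
  step 2 (a): ∅  — Q cannot continue

aa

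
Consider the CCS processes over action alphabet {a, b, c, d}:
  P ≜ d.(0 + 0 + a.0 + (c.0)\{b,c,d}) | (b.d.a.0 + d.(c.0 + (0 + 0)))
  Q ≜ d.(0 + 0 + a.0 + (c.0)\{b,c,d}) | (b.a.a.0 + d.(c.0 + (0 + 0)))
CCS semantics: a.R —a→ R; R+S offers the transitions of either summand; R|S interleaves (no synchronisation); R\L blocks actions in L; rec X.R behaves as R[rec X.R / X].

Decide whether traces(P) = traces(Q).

traces(P) ≠ traces(Q) — witness ⟨bdd⟩

LTS(P): 15 reachable states
  u0 = d.(0 + 0 + a.0 + (c.0)\{b,c,d}) | (b.d.a.0 + d.(c.0 + (0 + 0))) has moves --b--▸ u1, --d--▸ u2, --d--▸ u3
  u1 = d.(0 + 0 + a.0 + (c.0)\{b,c,d}) | d.a.0 has moves --d--▸ u4, --d--▸ u5
  u2 = (0 + 0 + a.0 + (c.0)\{b,c,d}) | (b.d.a.0 + d.(c.0 + (0 + 0))) has moves --a--▸ u6, --b--▸ u4, --d--▸ u7
  u3 = d.(0 + 0 + a.0 + (c.0)\{b,c,d}) | (c.0 + (0 + 0)) has moves --c--▸ u8, --d--▸ u7
  u4 = (0 + 0 + a.0 + (c.0)\{b,c,d}) | d.a.0 has moves --a--▸ u9, --d--▸ u10
  u5 = d.(0 + 0 + a.0 + (c.0)\{b,c,d}) | a.0 has moves --a--▸ u8, --d--▸ u10
  u6 = 0 | (b.d.a.0 + d.(c.0 + (0 + 0))) has moves --b--▸ u9, --d--▸ u11
  u7 = (0 + 0 + a.0 + (c.0)\{b,c,d}) | (c.0 + (0 + 0)) has moves --a--▸ u11, --c--▸ u12
  u8 = d.(0 + 0 + a.0 + (c.0)\{b,c,d}) | 0 has moves --d--▸ u12
  u9 = 0 | d.a.0 has moves --d--▸ u13
  u10 = (0 + 0 + a.0 + (c.0)\{b,c,d}) | a.0 has moves --a--▸ u12, --a--▸ u13
  u11 = 0 | (c.0 + (0 + 0)) has moves --c--▸ u14
  u12 = (0 + 0 + a.0 + (c.0)\{b,c,d}) | 0 has moves --a--▸ u14
  u13 = 0 | a.0 has moves --a--▸ u14
  u14 = 0 | 0 has moves deadlocked
LTS(Q): 15 reachable states
  v0 = d.(0 + 0 + a.0 + (c.0)\{b,c,d}) | (b.a.a.0 + d.(c.0 + (0 + 0))) has moves --b--▸ v1, --d--▸ v2, --d--▸ v3
  v1 = d.(0 + 0 + a.0 + (c.0)\{b,c,d}) | a.a.0 has moves --a--▸ v4, --d--▸ v5
  v2 = (0 + 0 + a.0 + (c.0)\{b,c,d}) | (b.a.a.0 + d.(c.0 + (0 + 0))) has moves --a--▸ v6, --b--▸ v5, --d--▸ v7
  v3 = d.(0 + 0 + a.0 + (c.0)\{b,c,d}) | (c.0 + (0 + 0)) has moves --c--▸ v8, --d--▸ v7
  v4 = d.(0 + 0 + a.0 + (c.0)\{b,c,d}) | a.0 has moves --a--▸ v8, --d--▸ v9
  v5 = (0 + 0 + a.0 + (c.0)\{b,c,d}) | a.a.0 has moves --a--▸ v10, --a--▸ v9
  v6 = 0 | (b.a.a.0 + d.(c.0 + (0 + 0))) has moves --b--▸ v10, --d--▸ v11
  v7 = (0 + 0 + a.0 + (c.0)\{b,c,d}) | (c.0 + (0 + 0)) has moves --a--▸ v11, --c--▸ v12
  v8 = d.(0 + 0 + a.0 + (c.0)\{b,c,d}) | 0 has moves --d--▸ v12
  v9 = (0 + 0 + a.0 + (c.0)\{b,c,d}) | a.0 has moves --a--▸ v12, --a--▸ v13
  v10 = 0 | a.a.0 has moves --a--▸ v13
  v11 = 0 | (c.0 + (0 + 0)) has moves --c--▸ v14
  v12 = (0 + 0 + a.0 + (c.0)\{b,c,d}) | 0 has moves --a--▸ v14
  v13 = 0 | a.0 has moves --a--▸ v14
  v14 = 0 | 0 has moves deadlocked
Trace ⟨bdd⟩ through P, begin at {u0}:
  step 1 (b): {u1}
  step 2 (d): {u4, u5}
  step 3 (d): {u10}
  — P admits the full trace.
Trace ⟨bdd⟩ through Q, begin at {v0}:
  step 1 (b): {v1}
  step 2 (d): {v5}
  step 3 (d): ∅  — Q cannot continue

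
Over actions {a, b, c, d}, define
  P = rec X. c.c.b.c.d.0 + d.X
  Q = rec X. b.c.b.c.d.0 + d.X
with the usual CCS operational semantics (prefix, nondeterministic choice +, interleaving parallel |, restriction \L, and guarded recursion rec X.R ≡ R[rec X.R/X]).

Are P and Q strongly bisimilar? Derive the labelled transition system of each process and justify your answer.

NO

P's transition system — 6 states:
  p0 = rec X. c.c.b.c.d.0 + d.X | =c=> p1, =d=> p0
  p1 = c.b.c.d.0 | =c=> p2
  p2 = b.c.d.0 | =b=> p3
  p3 = c.d.0 | =c=> p4
  p4 = d.0 | =d=> p5
  p5 = 0 | stopped
Q's transition system — 6 states:
  q0 = rec X. b.c.b.c.d.0 + d.X | =b=> q1, =d=> q0
  q1 = c.b.c.d.0 | =c=> q2
  q2 = b.c.d.0 | =b=> q3
  q3 = c.d.0 | =c=> q4
  q4 = d.0 | =d=> q5
  q5 = 0 | stopped
Bisimilarity quotient blocks:
  B0 = {p0}
  B1 = {p1, q1}
  B2 = {p2, q2}
  B3 = {p3, q3}
  B4 = {p4, q4}
  B5 = {p5, q5}
  B6 = {q0}
p0 ∈ B0, q0 ∈ B6 → different blocks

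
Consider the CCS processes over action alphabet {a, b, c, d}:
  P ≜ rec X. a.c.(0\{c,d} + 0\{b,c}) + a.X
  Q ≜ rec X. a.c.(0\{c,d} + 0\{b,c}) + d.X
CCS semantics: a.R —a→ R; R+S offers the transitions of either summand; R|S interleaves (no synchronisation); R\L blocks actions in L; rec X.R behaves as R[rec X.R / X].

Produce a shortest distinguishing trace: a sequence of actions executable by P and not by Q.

aa

Reachable graph of P (3 states):
  u0 = rec X. a.c.(0\{c,d} + 0\{b,c}) + a.X ⊢ -a-> u0, -a-> u1
  u1 = c.(0\{c,d} + 0\{b,c}) ⊢ -c-> u2
  u2 = 0\{c,d} + 0\{b,c} ⊢ ·
Reachable graph of Q (3 states):
  v0 = rec X. a.c.(0\{c,d} + 0\{b,c}) + d.X ⊢ -a-> v1, -d-> v0
  v1 = c.(0\{c,d} + 0\{b,c}) ⊢ -c-> v2
  v2 = 0\{c,d} + 0\{b,c} ⊢ ·
Run σ = ⟨aa⟩ on P: start {u0}
  step 1 (a): {u0, u1}
  step 2 (a): {u0, u1}
  — P admits the full trace.
Run σ = ⟨aa⟩ on Q: start {v0}
  step 1 (a): {v1}
  step 2 (a): ∅ (Q stuck)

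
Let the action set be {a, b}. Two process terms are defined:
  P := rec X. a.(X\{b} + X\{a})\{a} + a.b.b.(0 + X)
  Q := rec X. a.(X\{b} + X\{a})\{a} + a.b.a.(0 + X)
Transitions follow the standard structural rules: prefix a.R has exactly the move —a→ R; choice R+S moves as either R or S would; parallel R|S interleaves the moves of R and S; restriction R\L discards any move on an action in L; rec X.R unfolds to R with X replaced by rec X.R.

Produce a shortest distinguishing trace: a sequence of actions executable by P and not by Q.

Reachable graph of P (5 states):
  p0 = rec X. a.(X\{b} + X\{a})\{a} + a.b.b.(0 + X) | --a--▸ p1, --a--▸ p2
  p1 = ((rec X. a.(X\{b} + X\{a})\{a} + a.b.b.(0 + X))\{b} + (rec X. a.(X\{b} + X\{a})\{a} + a.b.b.(0 + X))\{a})\{a} | (no moves)
  p2 = b.b.(0 + (rec X. a.(X\{b} + X\{a})\{a} + a.b.b.(0 + X))) | --b--▸ p3
  p3 = b.(0 + (rec X. a.(X\{b} + X\{a})\{a} + a.b.b.(0 + X))) | --b--▸ p4
  p4 = 0 + (rec X. a.(X\{b} + X\{a})\{a} + a.b.b.(0 + X)) | --a--▸ p1, --a--▸ p2
Reachable graph of Q (5 states):
  q0 = rec X. a.(X\{b} + X\{a})\{a} + a.b.a.(0 + X) | --a--▸ q1, --a--▸ q2
  q1 = ((rec X. a.(X\{b} + X\{a})\{a} + a.b.a.(0 + X))\{b} + (rec X. a.(X\{b} + X\{a})\{a} + a.b.a.(0 + X))\{a})\{a} | (no moves)
  q2 = b.a.(0 + (rec X. a.(X\{b} + X\{a})\{a} + a.b.a.(0 + X))) | --b--▸ q3
  q3 = a.(0 + (rec X. a.(X\{b} + X\{a})\{a} + a.b.a.(0 + X))) | --a--▸ q4
  q4 = 0 + (rec X. a.(X\{b} + X\{a})\{a} + a.b.a.(0 + X)) | --a--▸ q1, --a--▸ q2
Executing abb from P (initial set {p0}):
  after a @ step 1: {p1, p2}
  after b @ step 2: {p3}
  after b @ step 3: {p4}
  — P admits the full trace.
Executing abb from Q (initial set {q0}):
  after a @ step 1: {q1, q2}
  after b @ step 2: {q3}
  after b @ step 3: ∅ (Q stuck)

abb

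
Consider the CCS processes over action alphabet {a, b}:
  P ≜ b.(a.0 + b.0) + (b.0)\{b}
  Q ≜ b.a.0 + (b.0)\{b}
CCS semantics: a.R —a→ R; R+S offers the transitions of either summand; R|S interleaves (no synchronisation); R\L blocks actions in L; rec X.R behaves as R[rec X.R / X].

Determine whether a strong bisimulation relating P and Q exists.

Reachable graph of P (3 states):
  u0 = b.(a.0 + b.0) + (b.0)\{b} → ··b··> u1
  u1 = a.0 + b.0 → ··a··> u2, ··b··> u2
  u2 = 0 → deadlocked
Reachable graph of Q (3 states):
  v0 = b.a.0 + (b.0)\{b} → ··b··> v1
  v1 = a.0 → ··a··> v2
  v2 = 0 → deadlocked
Coarsest stable partition (strong bisimilarity classes):
  B0 = {u0}
  B1 = {u1}
  B2 = {u2, v2}
  B3 = {v0}
  B4 = {v1}
u0 ∈ B0, v0 ∈ B3 → different blocks

P ≁ Q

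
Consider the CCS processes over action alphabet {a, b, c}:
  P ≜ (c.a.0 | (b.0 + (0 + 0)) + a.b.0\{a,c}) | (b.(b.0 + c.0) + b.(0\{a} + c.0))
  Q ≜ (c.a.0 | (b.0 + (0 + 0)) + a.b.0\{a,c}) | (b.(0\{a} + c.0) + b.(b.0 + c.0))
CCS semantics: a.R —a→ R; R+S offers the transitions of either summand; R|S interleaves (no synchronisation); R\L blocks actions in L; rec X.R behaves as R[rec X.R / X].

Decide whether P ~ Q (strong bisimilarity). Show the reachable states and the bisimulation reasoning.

P's transition system — 32 states:
  u0 = (c.a.0 | (b.0 + (0 + 0)) + a.b.0\{a,c}) | (b.(b.0 + c.0) + b.(0\{a} + c.0)) ⊢ —a→ u1, —b→ u2, —b→ u3, —b→ u4, —c→ u5
  u1 = b.0\{a,c} | (b.(b.0 + c.0) + b.(0\{a} + c.0)) ⊢ —b→ u6, —b→ u7, —b→ u8
  u2 = (c.a.0 | (b.0 + (0 + 0)) + a.b.0\{a,c}) | (0\{a} + c.0) ⊢ —a→ u7, —b→ u9, —c→ u10, —c→ u11
  u3 = (c.a.0 | (b.0 + (0 + 0)) + a.b.0\{a,c}) | (b.0 + c.0) ⊢ —a→ u8, —b→ u10, —b→ u12, —c→ u10, —c→ u13
  u4 = c.a.0 | 0 | (b.(b.0 + c.0) + b.(0\{a} + c.0)) ⊢ —b→ u12, —b→ u9, —c→ u14
  u5 = a.0 | (b.0 + (0 + 0)) | (b.(b.0 + c.0) + b.(0\{a} + c.0)) ⊢ —a→ u15, —b→ u11, —b→ u13, —b→ u14
  u6 = 0\{a,c} | (b.(b.0 + c.0) + b.(0\{a} + c.0)) ⊢ —b→ u16, —b→ u17
  u7 = b.0\{a,c} | (0\{a} + c.0) ⊢ —b→ u16, —c→ u18
  u8 = b.0\{a,c} | (b.0 + c.0) ⊢ —b→ u17, —b→ u18, —c→ u18
  u9 = c.a.0 | 0 | (0\{a} + c.0) ⊢ —c→ u19, —c→ u20
  u10 = (c.a.0 | (b.0 + (0 + 0)) + a.b.0\{a,c}) | 0 ⊢ —a→ u18, —b→ u20, —c→ u21
  u11 = a.0 | (b.0 + (0 + 0)) | (0\{a} + c.0) ⊢ —a→ u22, —b→ u19, —c→ u21
  u12 = c.a.0 | 0 | (b.0 + c.0) ⊢ —b→ u20, —c→ u20, —c→ u23
  u13 = a.0 | (b.0 + (0 + 0)) | (b.0 + c.0) ⊢ —a→ u24, —b→ u21, —b→ u23, —c→ u21
  u14 = a.0 | 0 | (b.(b.0 + c.0) + b.(0\{a} + c.0)) ⊢ —a→ u25, —b→ u19, —b→ u23
  u15 = 0 | (b.0 + (0 + 0)) | (b.(b.0 + c.0) + b.(0\{a} + c.0)) ⊢ —b→ u22, —b→ u24, —b→ u25
  u16 = 0\{a,c} | (0\{a} + c.0) ⊢ —c→ u26
  u17 = 0\{a,c} | (b.0 + c.0) ⊢ —b→ u26, —c→ u26
  u18 = b.0\{a,c} | 0 ⊢ —b→ u26
  u19 = a.0 | 0 | (0\{a} + c.0) ⊢ —a→ u27, —c→ u28
  u20 = c.a.0 | 0 | 0 ⊢ —c→ u28
  u21 = a.0 | (b.0 + (0 + 0)) | 0 ⊢ —a→ u29, —b→ u28
  u22 = 0 | (b.0 + (0 + 0)) | (0\{a} + c.0) ⊢ —b→ u27, —c→ u29
  u23 = a.0 | 0 | (b.0 + c.0) ⊢ —a→ u30, —b→ u28, —c→ u28
  u24 = 0 | (b.0 + (0 + 0)) | (b.0 + c.0) ⊢ —b→ u29, —b→ u30, —c→ u29
  u25 = 0 | 0 | (b.(b.0 + c.0) + b.(0\{a} + c.0)) ⊢ —b→ u27, —b→ u30
  u26 = 0\{a,c} | 0 ⊢ deadlocked
  u27 = 0 | 0 | (0\{a} + c.0) ⊢ —c→ u31
  u28 = a.0 | 0 | 0 ⊢ —a→ u31
  u29 = 0 | (b.0 + (0 + 0)) | 0 ⊢ —b→ u31
  u30 = 0 | 0 | (b.0 + c.0) ⊢ —b→ u31, —c→ u31
  u31 = 0 | 0 | 0 ⊢ deadlocked
Q's transition system — 32 states:
  v0 = (c.a.0 | (b.0 + (0 + 0)) + a.b.0\{a,c}) | (b.(0\{a} + c.0) + b.(b.0 + c.0)) ⊢ —a→ v1, —b→ v2, —b→ v3, —b→ v4, —c→ v5
  v1 = b.0\{a,c} | (b.(0\{a} + c.0) + b.(b.0 + c.0)) ⊢ —b→ v6, —b→ v7, —b→ v8
  v2 = (c.a.0 | (b.0 + (0 + 0)) + a.b.0\{a,c}) | (0\{a} + c.0) ⊢ —a→ v7, —b→ v9, —c→ v10, —c→ v11
  v3 = (c.a.0 | (b.0 + (0 + 0)) + a.b.0\{a,c}) | (b.0 + c.0) ⊢ —a→ v8, —b→ v10, —b→ v12, —c→ v10, —c→ v13
  v4 = c.a.0 | 0 | (b.(0\{a} + c.0) + b.(b.0 + c.0)) ⊢ —b→ v12, —b→ v9, —c→ v14
  v5 = a.0 | (b.0 + (0 + 0)) | (b.(0\{a} + c.0) + b.(b.0 + c.0)) ⊢ —a→ v15, —b→ v11, —b→ v13, —b→ v14
  v6 = 0\{a,c} | (b.(0\{a} + c.0) + b.(b.0 + c.0)) ⊢ —b→ v16, —b→ v17
  v7 = b.0\{a,c} | (0\{a} + c.0) ⊢ —b→ v16, —c→ v18
  v8 = b.0\{a,c} | (b.0 + c.0) ⊢ —b→ v17, —b→ v18, —c→ v18
  v9 = c.a.0 | 0 | (0\{a} + c.0) ⊢ —c→ v19, —c→ v20
  v10 = (c.a.0 | (b.0 + (0 + 0)) + a.b.0\{a,c}) | 0 ⊢ —a→ v18, —b→ v20, —c→ v21
  v11 = a.0 | (b.0 + (0 + 0)) | (0\{a} + c.0) ⊢ —a→ v22, —b→ v19, —c→ v21
  v12 = c.a.0 | 0 | (b.0 + c.0) ⊢ —b→ v20, —c→ v20, —c→ v23
  v13 = a.0 | (b.0 + (0 + 0)) | (b.0 + c.0) ⊢ —a→ v24, —b→ v21, —b→ v23, —c→ v21
  v14 = a.0 | 0 | (b.(0\{a} + c.0) + b.(b.0 + c.0)) ⊢ —a→ v25, —b→ v19, —b→ v23
  v15 = 0 | (b.0 + (0 + 0)) | (b.(0\{a} + c.0) + b.(b.0 + c.0)) ⊢ —b→ v22, —b→ v24, —b→ v25
  v16 = 0\{a,c} | (0\{a} + c.0) ⊢ —c→ v26
  v17 = 0\{a,c} | (b.0 + c.0) ⊢ —b→ v26, —c→ v26
  v18 = b.0\{a,c} | 0 ⊢ —b→ v26
  v19 = a.0 | 0 | (0\{a} + c.0) ⊢ —a→ v27, —c→ v28
  v20 = c.a.0 | 0 | 0 ⊢ —c→ v28
  v21 = a.0 | (b.0 + (0 + 0)) | 0 ⊢ —a→ v29, —b→ v28
  v22 = 0 | (b.0 + (0 + 0)) | (0\{a} + c.0) ⊢ —b→ v27, —c→ v29
  v23 = a.0 | 0 | (b.0 + c.0) ⊢ —a→ v30, —b→ v28, —c→ v28
  v24 = 0 | (b.0 + (0 + 0)) | (b.0 + c.0) ⊢ —b→ v29, —b→ v30, —c→ v29
  v25 = 0 | 0 | (b.(0\{a} + c.0) + b.(b.0 + c.0)) ⊢ —b→ v27, —b→ v30
  v26 = 0\{a,c} | 0 ⊢ deadlocked
  v27 = 0 | 0 | (0\{a} + c.0) ⊢ —c→ v31
  v28 = a.0 | 0 | 0 ⊢ —a→ v31
  v29 = 0 | (b.0 + (0 + 0)) | 0 ⊢ —b→ v31
  v30 = 0 | 0 | (b.0 + c.0) ⊢ —b→ v31, —c→ v31
  v31 = 0 | 0 | 0 ⊢ deadlocked
Bisimilarity quotient blocks:
  B0 = {u0, v0}
  B1 = {u2, v2}
  B2 = {u9, v9}
  B3 = {u19, v19}
  B4 = {u28, v28}
  B5 = {u26, u31, v26, v31}
  B6 = {u16, u27, v16, v27}
  B7 = {u20, v20}
  B8 = {u11, v11}
  B9 = {u21, v21}
  B10 = {u18, u29, v18, v29}
  B11 = {u22, u7, v22, v7}
  B12 = {u10, v10}
  B13 = {u4, v4}
  B14 = {u14, v14}
  B15 = {u23, v23}
  B16 = {u17, u30, v17, v30}
  B17 = {u25, u6, v25, v6}
  B18 = {u12, v12}
  B19 = {u1, u15, v1, v15}
  B20 = {u24, u8, v24, v8}
  B21 = {u3, v3}
  B22 = {u13, v13}
  B23 = {u5, v5}
u0 ∈ B0, v0 ∈ B0 → same block

P ~ Q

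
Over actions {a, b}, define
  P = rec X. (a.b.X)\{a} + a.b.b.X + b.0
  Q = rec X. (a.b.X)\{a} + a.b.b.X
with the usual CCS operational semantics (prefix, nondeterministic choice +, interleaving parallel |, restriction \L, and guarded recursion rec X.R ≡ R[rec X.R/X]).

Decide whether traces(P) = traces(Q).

NO — witness ⟨b⟩

LTS(P): 4 reachable states
  u0 = rec X. (a.b.X)\{a} + a.b.b.X + b.0 has moves ··a··> u1, ··b··> u2
  u1 = b.b.(rec X. (a.b.X)\{a} + a.b.b.X + b.0) has moves ··b··> u3
  u2 = 0 has moves (no moves)
  u3 = b.(rec X. (a.b.X)\{a} + a.b.b.X + b.0) has moves ··b··> u0
LTS(Q): 3 reachable states
  v0 = rec X. (a.b.X)\{a} + a.b.b.X has moves ··a··> v1
  v1 = b.b.(rec X. (a.b.X)\{a} + a.b.b.X) has moves ··b··> v2
  v2 = b.(rec X. (a.b.X)\{a} + a.b.b.X) has moves ··b··> v0
Executing b from P (initial set {u0}):
  step 1 (b): {u2}
  P completes σ.
Executing b from Q (initial set {v0}):
  step 1 (b): ∅  — Q cannot continue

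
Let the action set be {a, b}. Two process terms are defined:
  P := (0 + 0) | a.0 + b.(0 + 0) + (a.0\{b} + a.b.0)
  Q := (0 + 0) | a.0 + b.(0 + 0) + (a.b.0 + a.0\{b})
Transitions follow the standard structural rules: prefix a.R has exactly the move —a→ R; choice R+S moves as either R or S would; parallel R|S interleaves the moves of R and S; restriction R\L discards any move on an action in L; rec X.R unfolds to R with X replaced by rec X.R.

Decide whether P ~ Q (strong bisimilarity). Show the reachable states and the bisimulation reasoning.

bisimilar

P's transition system — 6 states:
  m0 = (0 + 0) | a.0 + b.(0 + 0) + (a.0\{b} + a.b.0) :: =a=> m1, =a=> m2, =a=> m3, =b=> m4
  m1 = (0 + 0) | 0 :: (no moves)
  m2 = 0\{b} :: (no moves)
  m3 = b.0 :: =b=> m5
  m4 = 0 + 0 :: (no moves)
  m5 = 0 :: (no moves)
Q's transition system — 6 states:
  n0 = (0 + 0) | a.0 + b.(0 + 0) + (a.b.0 + a.0\{b}) :: =a=> n1, =a=> n2, =a=> n3, =b=> n4
  n1 = (0 + 0) | 0 :: (no moves)
  n2 = 0\{b} :: (no moves)
  n3 = b.0 :: =b=> n5
  n4 = 0 + 0 :: (no moves)
  n5 = 0 :: (no moves)
Partition-refinement fixed point:
  B0 = {m0, n0}
  B1 = {m1, m2, m4, m5, n1, n2, n4, n5}
  B2 = {m3, n3}
m0 ∈ B0, n0 ∈ B0 → same block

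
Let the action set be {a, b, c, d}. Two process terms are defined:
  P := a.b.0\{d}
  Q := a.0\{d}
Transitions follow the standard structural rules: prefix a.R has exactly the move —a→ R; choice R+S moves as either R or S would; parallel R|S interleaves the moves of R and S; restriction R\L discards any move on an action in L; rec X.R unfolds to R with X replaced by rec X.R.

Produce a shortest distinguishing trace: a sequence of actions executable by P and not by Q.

LTS(P): 3 reachable states
  s0 = a.b.0\{d} ⊢ =a=> s1
  s1 = b.0\{d} ⊢ =b=> s2
  s2 = 0\{d} ⊢ (no moves)
LTS(Q): 2 reachable states
  t0 = a.0\{d} ⊢ =a=> t1
  t1 = 0\{d} ⊢ (no moves)
Run σ = ⟨ab⟩ on P: start {s0}
  [1] a ⇒ {s1}
  [2] b ⇒ {s2}
  — P admits the full trace.
Run σ = ⟨ab⟩ on Q: start {t0}
  [1] a ⇒ {t1}
  [2] b ⇒ ∅  — Q cannot continue

ab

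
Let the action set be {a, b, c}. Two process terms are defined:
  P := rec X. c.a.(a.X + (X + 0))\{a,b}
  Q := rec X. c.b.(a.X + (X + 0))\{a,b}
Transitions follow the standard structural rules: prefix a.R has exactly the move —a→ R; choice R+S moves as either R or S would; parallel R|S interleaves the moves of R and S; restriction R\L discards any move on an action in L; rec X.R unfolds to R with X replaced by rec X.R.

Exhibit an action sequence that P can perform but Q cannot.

LTS(P): 4 reachable states
  m0 = rec X. c.a.(a.X + (X + 0))\{a,b} ⊢ =c=> m1
  m1 = a.(a.(rec X. c.a.(a.X + (X + 0))\{a,b}) + ((rec X. c.a.(a.X + (X + 0))\{a,b}) + 0))\{a,b} ⊢ =a=> m2
  m2 = (a.(rec X. c.a.(a.X + (X + 0))\{a,b}) + ((rec X. c.a.(a.X + (X + 0))\{a,b}) + 0))\{a,b} ⊢ =c=> m3
  m3 = (a.(a.(rec X. c.a.(a.X + (X + 0))\{a,b}) + ((rec X. c.a.(a.X + (X + 0))\{a,b}) + 0))\{a,b})\{a,b} ⊢ ·
LTS(Q): 4 reachable states
  n0 = rec X. c.b.(a.X + (X + 0))\{a,b} ⊢ =c=> n1
  n1 = b.(a.(rec X. c.b.(a.X + (X + 0))\{a,b}) + ((rec X. c.b.(a.X + (X + 0))\{a,b}) + 0))\{a,b} ⊢ =b=> n2
  n2 = (a.(rec X. c.b.(a.X + (X + 0))\{a,b}) + ((rec X. c.b.(a.X + (X + 0))\{a,b}) + 0))\{a,b} ⊢ =c=> n3
  n3 = (b.(a.(rec X. c.b.(a.X + (X + 0))\{a,b}) + ((rec X. c.b.(a.X + (X + 0))\{a,b}) + 0))\{a,b})\{a,b} ⊢ ·
Executing ca from P (initial set {m0}):
  [1] c ⇒ {m1}
  [2] a ⇒ {m2}
  P completes σ.
Executing ca from Q (initial set {n0}):
  [1] c ⇒ {n1}
  [2] a ⇒ ∅  — Q cannot continue

ca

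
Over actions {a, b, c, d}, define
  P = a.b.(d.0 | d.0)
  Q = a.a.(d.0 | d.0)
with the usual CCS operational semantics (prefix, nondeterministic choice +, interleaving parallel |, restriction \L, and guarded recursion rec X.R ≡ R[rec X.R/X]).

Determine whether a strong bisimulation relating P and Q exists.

LTS(P): 6 reachable states
  s0 = a.b.(d.0 | d.0) :: =a=> s1
  s1 = b.(d.0 | d.0) :: =b=> s2
  s2 = d.0 | d.0 :: =d=> s3, =d=> s4
  s3 = 0 | d.0 :: =d=> s5
  s4 = d.0 | 0 :: =d=> s5
  s5 = 0 | 0 :: deadlocked
LTS(Q): 6 reachable states
  t0 = a.a.(d.0 | d.0) :: =a=> t1
  t1 = a.(d.0 | d.0) :: =a=> t2
  t2 = d.0 | d.0 :: =d=> t3, =d=> t4
  t3 = 0 | d.0 :: =d=> t5
  t4 = d.0 | 0 :: =d=> t5
  t5 = 0 | 0 :: deadlocked
Bisimilarity quotient blocks:
  B0 = {s0}
  B1 = {s1}
  B2 = {s2, t2}
  B3 = {s3, s4, t3, t4}
  B4 = {s5, t5}
  B5 = {t0}
  B6 = {t1}
s0 ∈ B0, t0 ∈ B5 → different blocks

not bisimilar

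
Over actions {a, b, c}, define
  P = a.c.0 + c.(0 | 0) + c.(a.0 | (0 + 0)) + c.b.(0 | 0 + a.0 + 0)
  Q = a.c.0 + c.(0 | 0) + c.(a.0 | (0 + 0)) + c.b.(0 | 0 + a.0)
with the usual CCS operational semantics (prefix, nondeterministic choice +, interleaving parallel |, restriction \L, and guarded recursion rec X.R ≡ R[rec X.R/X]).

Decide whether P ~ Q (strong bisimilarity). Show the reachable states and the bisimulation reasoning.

P ~ Q

LTS(P): 8 reachable states
  s0 = a.c.0 + c.(0 | 0) + c.(a.0 | (0 + 0)) + c.b.(0 | 0 + a.0 + 0) → ··a··> s1, ··c··> s2, ··c··> s3, ··c··> s4
  s1 = c.0 → ··c··> s5
  s2 = 0 | 0 → (no moves)
  s3 = a.0 | (0 + 0) → ··a··> s6
  s4 = b.(0 | 0 + a.0 + 0) → ··b··> s7
  s5 = 0 → (no moves)
  s6 = 0 | (0 + 0) → (no moves)
  s7 = 0 | 0 + a.0 + 0 → ··a··> s5
LTS(Q): 8 reachable states
  t0 = a.c.0 + c.(0 | 0) + c.(a.0 | (0 + 0)) + c.b.(0 | 0 + a.0) → ··a··> t1, ··c··> t2, ··c··> t3, ··c··> t4
  t1 = c.0 → ··c··> t5
  t2 = 0 | 0 → (no moves)
  t3 = a.0 | (0 + 0) → ··a··> t6
  t4 = b.(0 | 0 + a.0) → ··b··> t7
  t5 = 0 → (no moves)
  t6 = 0 | (0 + 0) → (no moves)
  t7 = 0 | 0 + a.0 → ··a··> t5
Partition-refinement fixed point:
  B0 = {s0, t0}
  B1 = {s3, s7, t3, t7}
  B2 = {s2, s5, s6, t2, t5, t6}
  B3 = {s1, t1}
  B4 = {s4, t4}
s0 ∈ B0, t0 ∈ B0 → same block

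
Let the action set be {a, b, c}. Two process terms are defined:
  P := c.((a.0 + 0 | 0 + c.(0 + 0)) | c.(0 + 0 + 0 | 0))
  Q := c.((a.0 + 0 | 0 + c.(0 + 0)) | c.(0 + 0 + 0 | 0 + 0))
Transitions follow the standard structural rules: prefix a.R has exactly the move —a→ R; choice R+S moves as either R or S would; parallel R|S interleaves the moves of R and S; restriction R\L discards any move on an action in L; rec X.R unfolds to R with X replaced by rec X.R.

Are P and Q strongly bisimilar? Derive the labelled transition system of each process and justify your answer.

Reachable graph of P (7 states):
  s0 = c.((a.0 + 0 | 0 + c.(0 + 0)) | c.(0 + 0 + 0 | 0)) :: —c→ s1
  s1 = (a.0 + 0 | 0 + c.(0 + 0)) | c.(0 + 0 + 0 | 0) :: —a→ s2, —c→ s3, —c→ s4
  s2 = 0 | c.(0 + 0 + 0 | 0) :: —c→ s5
  s3 = (0 + 0) | c.(0 + 0 + 0 | 0) :: —c→ s6
  s4 = (a.0 + 0 | 0 + c.(0 + 0)) | (0 + 0 + 0 | 0) :: —a→ s5, —c→ s6
  s5 = 0 | (0 + 0 + 0 | 0) :: ∅
  s6 = (0 + 0) | (0 + 0 + 0 | 0) :: ∅
Reachable graph of Q (7 states):
  t0 = c.((a.0 + 0 | 0 + c.(0 + 0)) | c.(0 + 0 + 0 | 0 + 0)) :: —c→ t1
  t1 = (a.0 + 0 | 0 + c.(0 + 0)) | c.(0 + 0 + 0 | 0 + 0) :: —a→ t2, —c→ t3, —c→ t4
  t2 = 0 | c.(0 + 0 + 0 | 0 + 0) :: —c→ t5
  t3 = (0 + 0) | c.(0 + 0 + 0 | 0 + 0) :: —c→ t6
  t4 = (a.0 + 0 | 0 + c.(0 + 0)) | (0 + 0 + 0 | 0 + 0) :: —a→ t5, —c→ t6
  t5 = 0 | (0 + 0 + 0 | 0 + 0) :: ∅
  t6 = (0 + 0) | (0 + 0 + 0 | 0 + 0) :: ∅
Coarsest stable partition (strong bisimilarity classes):
  B0 = {s0, t0}
  B1 = {s1, t1}
  B2 = {s2, s3, t2, t3}
  B3 = {s5, s6, t5, t6}
  B4 = {s4, t4}
s0 ∈ B0, t0 ∈ B0 → same block

YES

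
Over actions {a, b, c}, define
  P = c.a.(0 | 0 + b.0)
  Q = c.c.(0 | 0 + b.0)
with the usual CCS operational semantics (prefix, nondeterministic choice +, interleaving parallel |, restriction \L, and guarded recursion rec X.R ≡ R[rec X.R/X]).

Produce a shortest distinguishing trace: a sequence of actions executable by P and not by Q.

ca

LTS(P): 4 reachable states
  m0 = c.a.(0 | 0 + b.0) → --c--▸ m1
  m1 = a.(0 | 0 + b.0) → --a--▸ m2
  m2 = 0 | 0 + b.0 → --b--▸ m3
  m3 = 0 → deadlocked
LTS(Q): 4 reachable states
  n0 = c.c.(0 | 0 + b.0) → --c--▸ n1
  n1 = c.(0 | 0 + b.0) → --c--▸ n2
  n2 = 0 | 0 + b.0 → --b--▸ n3
  n3 = 0 → deadlocked
Run σ = ⟨ca⟩ on P: start {m0}
  after c @ step 1: {m1}
  after a @ step 2: {m2}
  ✓ P
Run σ = ⟨ca⟩ on Q: start {n0}
  after c @ step 1: {n1}
  after a @ step 2: ∅  — Q cannot continue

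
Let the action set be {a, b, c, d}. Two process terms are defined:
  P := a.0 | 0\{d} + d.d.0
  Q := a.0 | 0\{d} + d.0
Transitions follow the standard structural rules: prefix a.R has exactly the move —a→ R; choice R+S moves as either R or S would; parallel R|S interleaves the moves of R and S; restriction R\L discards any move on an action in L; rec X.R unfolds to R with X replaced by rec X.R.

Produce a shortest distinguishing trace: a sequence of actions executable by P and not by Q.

Reachable graph of P (4 states):
  p0 = a.0 | 0\{d} + d.d.0 | =a=> p1, =d=> p2
  p1 = 0 | 0\{d} | ·
  p2 = d.0 | =d=> p3
  p3 = 0 | ·
Reachable graph of Q (3 states):
  q0 = a.0 | 0\{d} + d.0 | =a=> q1, =d=> q2
  q1 = 0 | 0\{d} | ·
  q2 = 0 | ·
Executing dd from P (initial set {p0}):
  step 1 (d): {p2}
  step 2 (d): {p3}
  ✓ P
Executing dd from Q (initial set {q0}):
  step 1 (d): {q2}
  step 2 (d): ∅  — Q cannot continue

dd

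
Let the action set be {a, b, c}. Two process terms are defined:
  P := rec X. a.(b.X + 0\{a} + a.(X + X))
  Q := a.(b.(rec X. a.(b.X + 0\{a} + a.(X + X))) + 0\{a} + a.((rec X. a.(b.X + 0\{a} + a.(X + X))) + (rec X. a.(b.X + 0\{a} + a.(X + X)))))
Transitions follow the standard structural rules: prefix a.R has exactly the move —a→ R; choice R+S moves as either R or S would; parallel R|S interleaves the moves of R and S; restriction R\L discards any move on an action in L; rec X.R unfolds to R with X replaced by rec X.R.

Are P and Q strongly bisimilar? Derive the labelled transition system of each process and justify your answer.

YES

LTS(P): 3 reachable states
  s0 = rec X. a.(b.X + 0\{a} + a.(X + X)) → =a=> s1
  s1 = b.(rec X. a.(b.X + 0\{a} + a.(X + X))) + 0\{a} + a.((rec X. a.(b.X + 0\{a} + a.(X + X))) + (rec X. a.(b.X + 0\{a} + a.(X + X)))) → =a=> s2, =b=> s0
  s2 = (rec X. a.(b.X + 0\{a} + a.(X + X))) + (rec X. a.(b.X + 0\{a} + a.(X + X))) → =a=> s1
LTS(Q): 4 reachable states
  t0 = a.(b.(rec X. a.(b.X + 0\{a} + a.(X + X))) + 0\{a} + a.((rec X. a.(b.X + 0\{a} + a.(X + X))) + (rec X. a.(b.X + 0\{a} + a.(X + X))))) → =a=> t1
  t1 = b.(rec X. a.(b.X + 0\{a} + a.(X + X))) + 0\{a} + a.((rec X. a.(b.X + 0\{a} + a.(X + X))) + (rec X. a.(b.X + 0\{a} + a.(X + X)))) → =a=> t2, =b=> t3
  t2 = (rec X. a.(b.X + 0\{a} + a.(X + X))) + (rec X. a.(b.X + 0\{a} + a.(X + X))) → =a=> t1
  t3 = rec X. a.(b.X + 0\{a} + a.(X + X)) → =a=> t1
Partition-refinement fixed point:
  B0 = {s0, s2, t0, t2, t3}
  B1 = {s1, t1}
s0 ∈ B0, t0 ∈ B0 → same block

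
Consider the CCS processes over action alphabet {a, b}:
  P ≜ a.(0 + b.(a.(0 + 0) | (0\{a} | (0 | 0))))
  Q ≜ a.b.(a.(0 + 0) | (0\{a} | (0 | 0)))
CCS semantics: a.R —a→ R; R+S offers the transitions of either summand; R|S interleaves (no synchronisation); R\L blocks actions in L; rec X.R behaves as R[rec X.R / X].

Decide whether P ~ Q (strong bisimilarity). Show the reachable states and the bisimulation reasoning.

P ~ Q

LTS(P): 4 reachable states
  u0 = a.(0 + b.(a.(0 + 0) | (0\{a} | (0 | 0)))) has moves ··a··> u1
  u1 = 0 + b.(a.(0 + 0) | (0\{a} | (0 | 0))) has moves ··b··> u2
  u2 = a.(0 + 0) | (0\{a} | (0 | 0)) has moves ··a··> u3
  u3 = (0 + 0) | (0\{a} | (0 | 0)) has moves deadlocked
LTS(Q): 4 reachable states
  v0 = a.b.(a.(0 + 0) | (0\{a} | (0 | 0))) has moves ··a··> v1
  v1 = b.(a.(0 + 0) | (0\{a} | (0 | 0))) has moves ··b··> v2
  v2 = a.(0 + 0) | (0\{a} | (0 | 0)) has moves ··a··> v3
  v3 = (0 + 0) | (0\{a} | (0 | 0)) has moves deadlocked
Coarsest stable partition (strong bisimilarity classes):
  B0 = {u0, v0}
  B1 = {u1, v1}
  B2 = {u2, v2}
  B3 = {u3, v3}
u0 ∈ B0, v0 ∈ B0 → same block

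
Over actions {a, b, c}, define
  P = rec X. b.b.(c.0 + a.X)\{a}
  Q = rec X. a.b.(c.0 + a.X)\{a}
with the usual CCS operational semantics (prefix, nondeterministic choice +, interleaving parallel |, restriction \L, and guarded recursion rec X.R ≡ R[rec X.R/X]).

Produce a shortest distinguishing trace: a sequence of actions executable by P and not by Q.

b

Reachable graph of P (4 states):
  p0 = rec X. b.b.(c.0 + a.X)\{a} → —b→ p1
  p1 = b.(c.0 + a.(rec X. b.b.(c.0 + a.X)\{a}))\{a} → —b→ p2
  p2 = (c.0 + a.(rec X. b.b.(c.0 + a.X)\{a}))\{a} → —c→ p3
  p3 = 0\{a} → (no moves)
Reachable graph of Q (4 states):
  q0 = rec X. a.b.(c.0 + a.X)\{a} → —a→ q1
  q1 = b.(c.0 + a.(rec X. a.b.(c.0 + a.X)\{a}))\{a} → —b→ q2
  q2 = (c.0 + a.(rec X. a.b.(c.0 + a.X)\{a}))\{a} → —c→ q3
  q3 = 0\{a} → (no moves)
Executing b from P (initial set {p0}):
  after b @ step 1: {p1}
  ✓ P
Executing b from Q (initial set {q0}):
  after b @ step 1: no successor for Q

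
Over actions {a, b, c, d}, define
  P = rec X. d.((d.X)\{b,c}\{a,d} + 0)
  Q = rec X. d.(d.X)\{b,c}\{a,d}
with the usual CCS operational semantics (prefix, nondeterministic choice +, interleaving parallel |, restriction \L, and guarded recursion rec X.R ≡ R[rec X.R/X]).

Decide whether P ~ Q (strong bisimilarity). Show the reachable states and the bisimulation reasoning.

Reachable graph of P (2 states):
  p0 = rec X. d.((d.X)\{b,c}\{a,d} + 0) | ··d··> p1
  p1 = (d.(rec X. d.((d.X)\{b,c}\{a,d} + 0)))\{b,c}\{a,d} + 0 | (no moves)
Reachable graph of Q (2 states):
  q0 = rec X. d.(d.X)\{b,c}\{a,d} | ··d··> q1
  q1 = (d.(rec X. d.(d.X)\{b,c}\{a,d}))\{b,c}\{a,d} | (no moves)
Bisimilarity quotient blocks:
  B0 = {p0, q0}
  B1 = {p1, q1}
p0 ∈ B0, q0 ∈ B0 → same block

bisimilar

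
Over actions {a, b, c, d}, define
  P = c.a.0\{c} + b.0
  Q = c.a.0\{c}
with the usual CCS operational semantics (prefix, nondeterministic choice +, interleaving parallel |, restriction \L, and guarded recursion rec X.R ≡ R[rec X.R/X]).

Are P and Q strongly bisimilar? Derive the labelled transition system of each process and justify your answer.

P's transition system — 4 states:
  p0 = c.a.0\{c} + b.0 | --b--▸ p1, --c--▸ p2
  p1 = 0 | stopped
  p2 = a.0\{c} | --a--▸ p3
  p3 = 0\{c} | stopped
Q's transition system — 3 states:
  q0 = c.a.0\{c} | --c--▸ q1
  q1 = a.0\{c} | --a--▸ q2
  q2 = 0\{c} | stopped
Bisimilarity quotient blocks:
  B0 = {p0}
  B1 = {p2, q1}
  B2 = {p1, p3, q2}
  B3 = {q0}
p0 ∈ B0, q0 ∈ B3 → different blocks

P ≁ Q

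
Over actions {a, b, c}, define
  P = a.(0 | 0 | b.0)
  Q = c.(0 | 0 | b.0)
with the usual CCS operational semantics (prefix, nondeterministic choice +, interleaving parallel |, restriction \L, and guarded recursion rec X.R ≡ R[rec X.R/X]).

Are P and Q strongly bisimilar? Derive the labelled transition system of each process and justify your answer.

LTS(P): 3 reachable states
  m0 = a.(0 | 0 | b.0) has moves -a-> m1
  m1 = 0 | 0 | b.0 has moves -b-> m2
  m2 = 0 | 0 | 0 has moves deadlocked
LTS(Q): 3 reachable states
  n0 = c.(0 | 0 | b.0) has moves -c-> n1
  n1 = 0 | 0 | b.0 has moves -b-> n2
  n2 = 0 | 0 | 0 has moves deadlocked
Partition-refinement fixed point:
  B0 = {m0}
  B1 = {m1, n1}
  B2 = {m2, n2}
  B3 = {n0}
m0 ∈ B0, n0 ∈ B3 → different blocks

not bisimilar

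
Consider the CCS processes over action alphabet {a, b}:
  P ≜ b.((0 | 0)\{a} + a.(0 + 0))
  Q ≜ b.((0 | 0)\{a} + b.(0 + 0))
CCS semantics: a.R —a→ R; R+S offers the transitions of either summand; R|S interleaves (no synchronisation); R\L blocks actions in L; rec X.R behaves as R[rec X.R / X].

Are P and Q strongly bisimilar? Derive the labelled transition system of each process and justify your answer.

P's transition system — 3 states:
  m0 = b.((0 | 0)\{a} + a.(0 + 0)) → -b-> m1
  m1 = (0 | 0)\{a} + a.(0 + 0) → -a-> m2
  m2 = 0 + 0 → deadlocked
Q's transition system — 3 states:
  n0 = b.((0 | 0)\{a} + b.(0 + 0)) → -b-> n1
  n1 = (0 | 0)\{a} + b.(0 + 0) → -b-> n2
  n2 = 0 + 0 → deadlocked
Partition-refinement fixed point:
  B0 = {m0}
  B1 = {m1}
  B2 = {m2, n2}
  B3 = {n0}
  B4 = {n1}
m0 ∈ B0, n0 ∈ B3 → different blocks

NO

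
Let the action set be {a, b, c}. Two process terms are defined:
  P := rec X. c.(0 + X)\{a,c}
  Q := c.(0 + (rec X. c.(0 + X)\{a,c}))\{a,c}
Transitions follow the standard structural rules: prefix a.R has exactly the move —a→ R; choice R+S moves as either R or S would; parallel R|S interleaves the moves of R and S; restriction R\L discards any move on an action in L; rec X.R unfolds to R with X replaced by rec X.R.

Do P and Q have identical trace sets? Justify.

P's transition system — 2 states:
  p0 = rec X. c.(0 + X)\{a,c} ⊢ -c-> p1
  p1 = (0 + (rec X. c.(0 + X)\{a,c}))\{a,c} ⊢ deadlocked
Q's transition system — 2 states:
  q0 = c.(0 + (rec X. c.(0 + X)\{a,c}))\{a,c} ⊢ -c-> q1
  q1 = (0 + (rec X. c.(0 + X)\{a,c}))\{a,c} ⊢ deadlocked
Coarsest stable partition (strong bisimilarity classes):
  B0 = {p0, q0}
  B1 = {p1, q1}
p0 ∈ B0, q0 ∈ B0 → same block
Bisimilar ⇒ trace-equivalent.

trace-equivalent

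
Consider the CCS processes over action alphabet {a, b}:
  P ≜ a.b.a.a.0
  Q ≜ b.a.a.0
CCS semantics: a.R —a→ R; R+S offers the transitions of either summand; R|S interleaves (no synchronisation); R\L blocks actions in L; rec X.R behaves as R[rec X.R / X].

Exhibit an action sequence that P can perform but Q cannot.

LTS(P): 5 reachable states
  s0 = a.b.a.a.0 has moves --a--▸ s1
  s1 = b.a.a.0 has moves --b--▸ s2
  s2 = a.a.0 has moves --a--▸ s3
  s3 = a.0 has moves --a--▸ s4
  s4 = 0 has moves stopped
LTS(Q): 4 reachable states
  t0 = b.a.a.0 has moves --b--▸ t1
  t1 = a.a.0 has moves --a--▸ t2
  t2 = a.0 has moves --a--▸ t3
  t3 = 0 has moves stopped
Trace ⟨a⟩ through P, begin at {s0}:
  step 1 (a): {s1}
  P completes σ.
Trace ⟨a⟩ through Q, begin at {t0}:
  step 1 (a): ∅ (Q stuck)

a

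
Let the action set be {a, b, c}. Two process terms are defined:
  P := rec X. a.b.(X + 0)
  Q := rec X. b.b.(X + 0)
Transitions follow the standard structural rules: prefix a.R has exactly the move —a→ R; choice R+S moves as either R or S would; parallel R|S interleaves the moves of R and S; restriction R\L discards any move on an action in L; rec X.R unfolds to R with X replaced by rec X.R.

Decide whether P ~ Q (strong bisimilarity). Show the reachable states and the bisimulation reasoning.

LTS(P): 3 reachable states
  m0 = rec X. a.b.(X + 0) ⊢ =a=> m1
  m1 = b.((rec X. a.b.(X + 0)) + 0) ⊢ =b=> m2
  m2 = (rec X. a.b.(X + 0)) + 0 ⊢ =a=> m1
LTS(Q): 3 reachable states
  n0 = rec X. b.b.(X + 0) ⊢ =b=> n1
  n1 = b.((rec X. b.b.(X + 0)) + 0) ⊢ =b=> n2
  n2 = (rec X. b.b.(X + 0)) + 0 ⊢ =b=> n1
Coarsest stable partition (strong bisimilarity classes):
  B0 = {m0, m2}
  B1 = {m1}
  B2 = {n0, n1, n2}
m0 ∈ B0, n0 ∈ B2 → different blocks

P ≁ Q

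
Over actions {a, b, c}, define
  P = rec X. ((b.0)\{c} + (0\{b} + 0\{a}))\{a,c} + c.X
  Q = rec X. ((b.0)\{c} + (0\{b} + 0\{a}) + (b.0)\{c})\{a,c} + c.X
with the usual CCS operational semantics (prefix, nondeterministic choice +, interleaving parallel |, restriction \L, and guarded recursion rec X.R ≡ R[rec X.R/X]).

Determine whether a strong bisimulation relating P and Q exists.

P's transition system — 2 states:
  m0 = rec X. ((b.0)\{c} + (0\{b} + 0\{a}))\{a,c} + c.X ⊢ ··b··> m1, ··c··> m0
  m1 = 0\{c}\{a,c} ⊢ stopped
Q's transition system — 2 states:
  n0 = rec X. ((b.0)\{c} + (0\{b} + 0\{a}) + (b.0)\{c})\{a,c} + c.X ⊢ ··b··> n1, ··c··> n0
  n1 = 0\{c}\{a,c} ⊢ stopped
Bisimilarity quotient blocks:
  B0 = {m0, n0}
  B1 = {m1, n1}
m0 ∈ B0, n0 ∈ B0 → same block

bisimilar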